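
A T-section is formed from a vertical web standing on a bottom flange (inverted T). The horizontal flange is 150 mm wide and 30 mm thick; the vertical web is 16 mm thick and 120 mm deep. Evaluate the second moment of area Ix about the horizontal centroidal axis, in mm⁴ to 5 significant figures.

Ix ≈ 1.0212 × 10⁷ mm⁴

Split into non-overlapping primitives; take the origin at the lower-left of the bounding box.
Flange: 150 × 30, A = 4 500 mm², y = 15 mm, Ī = 337 500 mm⁴.
Web: 16 × 120, A = 1 920 mm², y = 90 mm, Ī = 2 304 000 mm⁴.
Centroid: ȳ = ΣA·y / ΣA = 37.42991 mm.
Transfer each piece to the horizontal centroidal axis using Ī + A·d² with d = y − 37.42991:
  flange: d = -22.42991 mm → contributes +2 601 453 mm⁴
  web: d = 52.57009 mm → contributes +7 610 140 mm⁴
Total I = 10 211 593 mm⁴.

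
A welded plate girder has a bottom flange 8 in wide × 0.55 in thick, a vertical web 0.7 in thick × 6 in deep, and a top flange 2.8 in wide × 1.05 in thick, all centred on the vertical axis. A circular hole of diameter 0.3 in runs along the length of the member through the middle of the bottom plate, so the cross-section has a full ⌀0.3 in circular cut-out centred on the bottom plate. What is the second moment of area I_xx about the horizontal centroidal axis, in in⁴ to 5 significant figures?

Decompose the section into non-overlapping parts with the origin at the bottom-left of its bounding rectangle.
Bottom plate: 8 × 0.55, A = 4.4 in², y = 0.275 in, Ī = 0.1109167 in⁴.
Web plate: 0.7 × 6, A = 4.2 in², y = 3.55 in, Ī = 12.6 in⁴.
Top plate: 2.8 × 1.05, A = 2.94 in², y = 7.075 in, Ī = 0.2701125 in⁴.
Hole (subtracted): ⌀0.3, A = 0.07068583 in², y = 0.275 in, Ī = 0.0003976078 in⁴.
Centroid: ȳ = ΣA·y / ΣA = 3.217373 in.
Transfer each piece to the horizontal centroidal axis using Ī + A·d² with d = y − 3.217373:
  bottom plate: d = -2.942373 in → contributes +38.20417 in⁴
  web plate: d = 0.332627 in → contributes +13.06469 in⁴
  top plate: d = 3.857627 in → contributes +44.02109 in⁴
  hole: d = -2.942373 in → contributes −0.6123644 in⁴
Total I = 94.6776 in⁴.

I_xx ≈ 94.678 in⁴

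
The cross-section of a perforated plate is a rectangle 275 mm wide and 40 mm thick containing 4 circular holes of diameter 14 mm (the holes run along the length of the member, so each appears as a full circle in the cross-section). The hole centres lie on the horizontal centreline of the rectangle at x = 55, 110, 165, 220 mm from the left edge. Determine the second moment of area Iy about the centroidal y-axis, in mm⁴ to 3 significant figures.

Break the section into simple shapes (no overlaps), measuring from the bottom-left corner of the bounding box.
Plate: 275 × 40, A = 11 000 mm², x = 137.5 mm, Ī = 69 322 917 mm⁴.
Hole 1 (subtracted): ⌀14, A = 153.94 mm², x = 55 mm, Ī = 1885.7 mm⁴.
Hole 2 (subtracted): ⌀14, A = 153.94 mm², x = 110 mm, Ī = 1885.7 mm⁴.
Hole 3 (subtracted): ⌀14, A = 153.94 mm², x = 165 mm, Ī = 1885.7 mm⁴.
Hole 4 (subtracted): ⌀14, A = 153.94 mm², x = 220 mm, Ī = 1885.7 mm⁴.
By symmetry the centroid is at mid-width, x̄ = 137.5 mm.
Transfer each piece to the centroidal y-axis using Ī + A·d² with d = x − 137.5:
  plate: d = 0 mm → contributes +69 322 917 mm⁴
  hole 1: d = -82.5 mm → contributes −1 049 627 mm⁴
  hole 2: d = -27.5 mm → contributes −118 301 mm⁴
  hole 3: d = 27.5 mm → contributes −118 301 mm⁴
  hole 4: d = 82.5 mm → contributes −1 049 627 mm⁴
Total I = 66 987 061 mm⁴.

Iy ≈ 6.70 × 10⁷ mm⁴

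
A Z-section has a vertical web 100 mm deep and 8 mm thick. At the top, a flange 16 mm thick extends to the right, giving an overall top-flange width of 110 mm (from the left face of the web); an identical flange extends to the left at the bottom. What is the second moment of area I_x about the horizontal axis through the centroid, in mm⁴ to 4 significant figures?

I_x ≈ 6.494 × 10⁶ mm⁴

Treat the section as a set of non-overlapping primitives; coordinates are from the bounding-box lower-left.
Web: 8 × 100, A = 800 mm², y = 50 mm, Ī = 666 667 mm⁴.
Top flange (beyond web): 102 × 16, A = 1 632 mm², y = 92 mm, Ī = 34 816 mm⁴.
Bottom flange (beyond web): 102 × 16, A = 1 632 mm², y = 8 mm, Ī = 34 816 mm⁴.
Centroid: ȳ = ΣA·y / ΣA = 50 mm.
Transfer each piece to the horizontal axis through the centroid using Ī + A·d² with d = y − 50:
  web: d = 0 mm → contributes +666 667 mm⁴
  top flange (beyond web): d = 42 mm → contributes +2 913 664 mm⁴
  bottom flange (beyond web): d = -42 mm → contributes +2 913 664 mm⁴
Total I = 6 493 995 mm⁴.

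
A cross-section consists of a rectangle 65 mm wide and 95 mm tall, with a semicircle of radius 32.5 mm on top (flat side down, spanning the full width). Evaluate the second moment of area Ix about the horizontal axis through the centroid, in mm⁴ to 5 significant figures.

Decompose the section into non-overlapping parts with the origin at the bottom-left of its bounding rectangle.
Rectangular body: 65 × 95, A = 6 175 mm², y = 47.5 mm, Ī = 4 644 115 mm⁴.
Semicircular cap: semicircle r = 32.5, A = 1659.154 mm², y = 108.7934 mm, Ī = 122451.9 mm⁴.
Centroid: ȳ = ΣA·y / ΣA = 60.48101 mm.
Transfer each piece to the horizontal axis through the centroid using Ī + A·d² with d = y − 60.48101:
  rectangular body: d = -12.98101 mm → contributes +5 684 643 mm⁴
  semicircular cap: d = 48.31242 mm → contributes +3 995 066 mm⁴
Total I = 9 679 708 mm⁴.

Ix ≈ 9.6797 × 10⁶ mm⁴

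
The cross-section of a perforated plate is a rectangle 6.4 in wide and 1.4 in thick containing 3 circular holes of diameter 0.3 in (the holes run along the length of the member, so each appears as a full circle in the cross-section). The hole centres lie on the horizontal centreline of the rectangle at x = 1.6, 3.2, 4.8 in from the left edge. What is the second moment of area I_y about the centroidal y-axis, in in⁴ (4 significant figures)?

I_y ≈ 30.22 in⁴

Decompose the section into non-overlapping parts with the origin at the bottom-left of its bounding rectangle.
Plate: 6.4 × 1.4, A = 8.96 in², x = 3.2 in, Ī = 30.5835 in⁴.
Hole 1 (subtracted): ⌀0.3, A = 0.0706858 in², x = 1.6 in, Ī = 0.000397608 in⁴.
Hole 2 (subtracted): ⌀0.3, A = 0.0706858 in², x = 3.2 in, Ī = 0.000397608 in⁴.
Hole 3 (subtracted): ⌀0.3, A = 0.0706858 in², x = 4.8 in, Ī = 0.000397608 in⁴.
By symmetry the centroid is at mid-width, x̄ = 3.2 in.
Transfer each piece to the centroidal y-axis using Ī + A·d² with d = x − 3.2:
  plate: d = 0 in → contributes +30.5835 in⁴
  hole 1: d = -1.6 in → contributes −0.181353 in⁴
  hole 2: d = 0 in → contributes −0.000397608 in⁴
  hole 3: d = 1.6 in → contributes −0.181353 in⁴
Total I = 30.2204 in⁴.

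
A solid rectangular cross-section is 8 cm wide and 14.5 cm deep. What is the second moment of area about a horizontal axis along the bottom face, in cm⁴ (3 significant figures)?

I_base ≈ 8130 cm⁴

The section: 8 × 14.5, A = 116 cm², y = 7.25 cm, Ī = 2032.4 cm⁴.
Transfer it to the bottom edge using Ī + A·d² with d = y − 0:
  the section: d = 7.25 cm → contributes +8129.7 cm⁴
Total I = 8129.7 cm⁴.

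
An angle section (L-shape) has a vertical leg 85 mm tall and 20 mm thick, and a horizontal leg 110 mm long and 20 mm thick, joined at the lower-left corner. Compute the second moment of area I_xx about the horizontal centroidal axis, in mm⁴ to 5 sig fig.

Decompose the section into non-overlapping parts with the origin at the bottom-left of its bounding rectangle.
Vertical leg: 20 × 85, A = 1 700 mm², y = 42.5 mm, Ī = 1 023 542 mm⁴.
Horizontal leg (remainder): 90 × 20, A = 1 800 mm², y = 10 mm, Ī = 60 000 mm⁴.
Centroid: ȳ = ΣA·y / ΣA = 25.78571 mm.
Transfer each piece to the horizontal centroidal axis using Ī + A·d² with d = y − 25.78571:
  vertical leg: d = 16.71429 mm → contributes +1 498 466 mm⁴
  horizontal leg (remainder): d = -15.78571 mm → contributes +508539.8 mm⁴
Total I = 2 007 006 mm⁴.

I_xx ≈ 2.0070 × 10⁶ mm⁴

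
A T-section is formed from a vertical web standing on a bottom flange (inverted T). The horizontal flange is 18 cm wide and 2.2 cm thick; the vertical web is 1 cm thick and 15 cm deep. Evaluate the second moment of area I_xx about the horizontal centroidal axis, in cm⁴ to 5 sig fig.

Split into non-overlapping primitives; take the origin at the lower-left of the bounding box.
Flange: 18 × 2.2, A = 39.6 cm², y = 1.1 cm, Ī = 15.972 cm⁴.
Web: 1 × 15, A = 15 cm², y = 9.7 cm, Ī = 281.25 cm⁴.
Centroid: ȳ = ΣA·y / ΣA = 3.462637 cm.
Transfer each piece to the horizontal centroidal axis using Ī + A·d² with d = y − 3.462637:
  flange: d = -2.362637 cm → contributes +237.0214 cm⁴
  web: d = 6.237363 cm → contributes +864.8204 cm⁴
Total I = 1101.842 cm⁴.

I_xx ≈ 1101.8 cm⁴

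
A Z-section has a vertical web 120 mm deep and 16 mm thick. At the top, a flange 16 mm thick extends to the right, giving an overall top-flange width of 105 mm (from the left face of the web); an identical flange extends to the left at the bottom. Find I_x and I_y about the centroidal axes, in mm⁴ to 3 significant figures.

I_x ≈ 1.01 × 10⁷ mm⁴, I_y ≈ 9.77 × 10⁶ mm⁴

Break the section into simple shapes (no overlaps), measuring from the bottom-left corner of the bounding box.
Web: 16 × 120, A = 1 920 mm², y = 60 mm, Ī = 2 304 000 mm⁴.
Top flange (beyond web): 89 × 16, A = 1 424 mm², y = 112 mm, Ī = 30 379 mm⁴.
Bottom flange (beyond web): 89 × 16, A = 1 424 mm², y = 8 mm, Ī = 30 379 mm⁴.
Centroid: ȳ = ΣA·y / ΣA = 60 mm.
Transfer each piece to the centroidal x-axis using Ī + A·d² with d = y − 60:
  web: d = 0 mm → contributes +2 304 000 mm⁴
  top flange (beyond web): d = 52 mm → contributes +3 880 875 mm⁴
  bottom flange (beyond web): d = -52 mm → contributes +3 880 875 mm⁴
Total I = 10 065 749 mm⁴.
For the y-axis: x̄ = 97 mm.
Repeating about the centroidal y-axis gives I_y = 9 770 677 mm⁴.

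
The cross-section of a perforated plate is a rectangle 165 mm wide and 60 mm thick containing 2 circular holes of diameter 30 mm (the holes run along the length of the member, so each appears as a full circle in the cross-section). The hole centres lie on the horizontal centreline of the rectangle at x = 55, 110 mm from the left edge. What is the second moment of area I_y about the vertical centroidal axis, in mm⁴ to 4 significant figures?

Treat the section as a set of non-overlapping primitives; coordinates are from the bounding-box lower-left.
Plate: 165 × 60, A = 9 900 mm², x = 82.5 mm, Ī = 22 460 625 mm⁴.
Hole 1 (subtracted): ⌀30, A = 706.858 mm², x = 55 mm, Ī = 39760.8 mm⁴.
Hole 2 (subtracted): ⌀30, A = 706.858 mm², x = 110 mm, Ī = 39760.8 mm⁴.
By symmetry the centroid is at mid-width, x̄ = 82.5 mm.
Transfer each piece to the vertical centroidal axis using Ī + A·d² with d = x − 82.5:
  plate: d = 0 mm → contributes +22 460 625 mm⁴
  hole 1: d = -27.5 mm → contributes −574 322 mm⁴
  hole 2: d = 27.5 mm → contributes −574 322 mm⁴
Total I = 21 311 980 mm⁴.

I_y ≈ 2.131 × 10⁷ mm⁴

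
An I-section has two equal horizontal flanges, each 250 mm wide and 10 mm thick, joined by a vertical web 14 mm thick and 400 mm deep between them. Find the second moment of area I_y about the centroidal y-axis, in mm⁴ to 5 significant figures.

Treat the section as a set of non-overlapping primitives; coordinates are from the bounding-box lower-left.
Bottom flange: 250 × 10, A = 2 500 mm², x = 125 mm, Ī = 13 020 833 mm⁴.
Web: 14 × 400, A = 5 600 mm², x = 125 mm, Ī = 91466.67 mm⁴.
Top flange: 250 × 10, A = 2 500 mm², x = 125 mm, Ī = 13 020 833 mm⁴.
By symmetry the centroid is at mid-width, x̄ = 125 mm.
All pieces are centred on the centroidal y-axis, so I = ΣĪ = 26 133 133 mm⁴.

I_y ≈ 2.6133 × 10⁷ mm⁴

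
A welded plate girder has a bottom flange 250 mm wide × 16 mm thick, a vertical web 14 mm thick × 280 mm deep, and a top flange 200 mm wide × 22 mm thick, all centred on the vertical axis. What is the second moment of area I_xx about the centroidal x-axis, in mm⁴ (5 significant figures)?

I_xx ≈ 2.1339 × 10⁸ mm⁴

Split into non-overlapping primitives; take the origin at the lower-left of the bounding box.
Bottom plate: 250 × 16, A = 4 000 mm², y = 8 mm, Ī = 85333.33 mm⁴.
Web plate: 14 × 280, A = 3 920 mm², y = 156 mm, Ī = 25 610 667 mm⁴.
Top plate: 200 × 22, A = 4 400 mm², y = 307 mm, Ī = 177466.7 mm⁴.
Centroid: ȳ = ΣA·y / ΣA = 161.8766 mm.
Transfer each piece to the centroidal x-axis using Ī + A·d² with d = y − 161.8766:
  bottom plate: d = -153.8766 mm → contributes +94 797 394 mm⁴
  web plate: d = -5.876623 mm → contributes +25 746 043 mm⁴
  top plate: d = 145.1234 mm → contributes +92 844 962 mm⁴
Total I = 213 388 399 mm⁴.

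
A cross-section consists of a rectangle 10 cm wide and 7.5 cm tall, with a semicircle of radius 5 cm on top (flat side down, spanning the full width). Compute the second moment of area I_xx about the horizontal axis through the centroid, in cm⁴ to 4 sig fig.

I_xx ≈ 1309 cm⁴

Treat the section as a set of non-overlapping primitives; coordinates are from the bounding-box lower-left.
Rectangular body: 10 × 7.5, A = 75 cm², y = 3.75 cm, Ī = 351.563 cm⁴.
Semicircular cap: semicircle r = 5, A = 39.2699 cm², y = 9.62207 cm, Ī = 68.5981 cm⁴.
Centroid: ȳ = ΣA·y / ΣA = 5.76799 cm.
Transfer each piece to the horizontal axis through the centroid using Ī + A·d² with d = y − 5.76799:
  rectangular body: d = -2.01799 cm → contributes +656.984 cm⁴
  semicircular cap: d = 3.85408 cm → contributes +651.91 cm⁴
Total I = 1308.89 cm⁴.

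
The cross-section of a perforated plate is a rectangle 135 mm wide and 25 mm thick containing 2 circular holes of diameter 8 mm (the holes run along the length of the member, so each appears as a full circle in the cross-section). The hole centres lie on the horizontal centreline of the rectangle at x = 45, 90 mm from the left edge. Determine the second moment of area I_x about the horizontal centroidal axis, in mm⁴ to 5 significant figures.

Break the section into simple shapes (no overlaps), measuring from the bottom-left corner of the bounding box.
Plate: 135 × 25, A = 3 375 mm², y = 12.5 mm, Ī = 175781.3 mm⁴.
Hole 1 (subtracted): ⌀8, A = 50.26548 mm², y = 12.5 mm, Ī = 201.0619 mm⁴.
Hole 2 (subtracted): ⌀8, A = 50.26548 mm², y = 12.5 mm, Ī = 201.0619 mm⁴.
By symmetry the centroid is at mid-height, ȳ = 12.5 mm.
All pieces are centred on the horizontal centroidal axis, so I = ΣĪ (holes subtracted) = 175379.1 mm⁴.

I_x ≈ 1.7538 × 10⁵ mm⁴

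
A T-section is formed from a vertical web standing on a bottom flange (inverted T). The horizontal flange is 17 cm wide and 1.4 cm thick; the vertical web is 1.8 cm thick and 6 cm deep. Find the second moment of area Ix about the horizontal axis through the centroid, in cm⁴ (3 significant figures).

Ix ≈ 138 cm⁴

Break the section into simple shapes (no overlaps), measuring from the bottom-left corner of the bounding box.
Flange: 17 × 1.4, A = 23.8 cm², y = 0.7 cm, Ī = 3.8873 cm⁴.
Web: 1.8 × 6, A = 10.8 cm², y = 4.4 cm, Ī = 32.4 cm⁴.
Centroid: ȳ = ΣA·y / ΣA = 1.8549 cm.
Transfer each piece to the horizontal axis through the centroid using Ī + A·d² with d = y − 1.8549:
  flange: d = -1.1549 cm → contributes +35.632 cm⁴
  web: d = 2.5451 cm → contributes +102.36 cm⁴
Total I = 137.99 cm⁴.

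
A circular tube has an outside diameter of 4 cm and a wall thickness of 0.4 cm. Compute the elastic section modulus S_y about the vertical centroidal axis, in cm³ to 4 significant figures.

Break the section into simple shapes (no overlaps), measuring from the bottom-left corner of the bounding box.
Outer circle: ⌀4, A = 12.5664 cm², x = 2 cm, Ī = 12.5664 cm⁴.
Bore (subtracted): ⌀3.2, A = 8.04248 cm², x = 2 cm, Ī = 5.14719 cm⁴.
By symmetry the centroid is at mid-width, x̄ = 2 cm.
All pieces are centred on the vertical centroidal axis, so I = ΣĪ (holes subtracted) = 7.41919 cm⁴.
Extreme fibre distance c = 2 cm; S = I/c = 3.70959 cm³.

S_y ≈ 3.710 cm³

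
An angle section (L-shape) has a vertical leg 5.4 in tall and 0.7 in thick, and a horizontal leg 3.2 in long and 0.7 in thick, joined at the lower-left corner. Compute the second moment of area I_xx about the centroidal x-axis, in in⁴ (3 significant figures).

I_xx ≈ 15.9 in⁴

Break the section into simple shapes (no overlaps), measuring from the bottom-left corner of the bounding box.
Vertical leg: 0.7 × 5.4, A = 3.78 in², y = 2.7 in, Ī = 9.1854 in⁴.
Horizontal leg (remainder): 2.5 × 0.7, A = 1.75 in², y = 0.35 in, Ī = 0.071458 in⁴.
Centroid: ȳ = ΣA·y / ΣA = 1.9563 in.
Transfer each piece to the centroidal x-axis using Ī + A·d² with d = y − 1.9563:
  vertical leg: d = 0.74367 in → contributes +11.276 in⁴
  horizontal leg (remainder): d = -1.6063 in → contributes +4.587 in⁴
Total I = 15.863 in⁴.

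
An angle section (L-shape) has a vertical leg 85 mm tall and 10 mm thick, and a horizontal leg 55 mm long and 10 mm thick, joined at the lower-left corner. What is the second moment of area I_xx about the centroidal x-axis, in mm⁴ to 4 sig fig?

Split into non-overlapping primitives; take the origin at the lower-left of the bounding box.
Vertical leg: 10 × 85, A = 850 mm², y = 42.5 mm, Ī = 511 771 mm⁴.
Horizontal leg (remainder): 45 × 10, A = 450 mm², y = 5 mm, Ī = 3 750 mm⁴.
Centroid: ȳ = ΣA·y / ΣA = 29.5192 mm.
Transfer each piece to the centroidal x-axis using Ī + A·d² with d = y − 29.5192:
  vertical leg: d = 12.9808 mm → contributes +654 996 mm⁴
  horizontal leg (remainder): d = -24.5192 mm → contributes +274 287 mm⁴
Total I = 929 283 mm⁴.

I_xx ≈ 9.293 × 10⁵ mm⁴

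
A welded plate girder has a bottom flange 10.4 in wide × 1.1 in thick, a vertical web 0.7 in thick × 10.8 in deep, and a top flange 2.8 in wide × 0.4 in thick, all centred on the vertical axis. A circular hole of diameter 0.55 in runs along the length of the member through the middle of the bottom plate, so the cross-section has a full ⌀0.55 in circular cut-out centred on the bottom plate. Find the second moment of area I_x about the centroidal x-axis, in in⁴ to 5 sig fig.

I_x ≈ 322.98 in⁴

Decompose the section into non-overlapping parts with the origin at the bottom-left of its bounding rectangle.
Bottom plate: 10.4 × 1.1, A = 11.44 in², y = 0.55 in, Ī = 1.153533 in⁴.
Web plate: 0.7 × 10.8, A = 7.56 in², y = 6.5 in, Ī = 73.4832 in⁴.
Top plate: 2.8 × 0.4, A = 1.12 in², y = 12.1 in, Ī = 0.01493333 in⁴.
Hole (subtracted): ⌀0.55, A = 0.2375829 in², y = 0.55 in, Ī = 0.004491803 in⁴.
Centroid: ȳ = ΣA·y / ΣA = 3.463026 in.
Transfer each piece to the centroidal x-axis using Ī + A·d² with d = y − 3.463026:
  bottom plate: d = -2.913026 in → contributes +98.23018 in⁴
  web plate: d = 3.036974 in → contributes +143.2107 in⁴
  top plate: d = 8.636974 in → contributes +83.56393 in⁴
  hole: d = -2.913026 in → contributes −2.020554 in⁴
Total I = 322.9842 in⁴.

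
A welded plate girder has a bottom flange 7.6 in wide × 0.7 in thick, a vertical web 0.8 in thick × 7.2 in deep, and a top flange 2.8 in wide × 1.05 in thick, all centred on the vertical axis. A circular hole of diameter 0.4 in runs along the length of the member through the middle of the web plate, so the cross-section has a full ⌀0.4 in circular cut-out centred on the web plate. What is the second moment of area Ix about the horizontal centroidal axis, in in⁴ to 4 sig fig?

Ix ≈ 152.7 in⁴

Break the section into simple shapes (no overlaps), measuring from the bottom-left corner of the bounding box.
Bottom plate: 7.6 × 0.7, A = 5.32 in², y = 0.35 in, Ī = 0.217233 in⁴.
Web plate: 0.8 × 7.2, A = 5.76 in², y = 4.3 in, Ī = 24.8832 in⁴.
Top plate: 2.8 × 1.05, A = 2.94 in², y = 8.425 in, Ī = 0.270113 in⁴.
Hole (subtracted): ⌀0.4, A = 0.125664 in², y = 4.3 in, Ī = 0.00125664 in⁴.
Centroid: ȳ = ΣA·y / ΣA = 3.66042 in.
Transfer each piece to the horizontal centroidal axis using Ī + A·d² with d = y − 3.66042:
  bottom plate: d = -3.31042 in → contributes +58.5186 in⁴
  web plate: d = 0.639577 in → contributes +27.2394 in⁴
  top plate: d = 4.76458 in → contributes +67.0116 in⁴
  hole: d = 0.639577 in → contributes −0.0526605 in⁴
Total I = 152.717 in⁴.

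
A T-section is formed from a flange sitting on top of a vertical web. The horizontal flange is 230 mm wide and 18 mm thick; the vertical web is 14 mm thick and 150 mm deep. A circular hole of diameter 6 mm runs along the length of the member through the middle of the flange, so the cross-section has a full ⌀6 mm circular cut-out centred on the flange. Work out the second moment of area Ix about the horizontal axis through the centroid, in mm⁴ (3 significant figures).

Break the section into simple shapes (no overlaps), measuring from the bottom-left corner of the bounding box.
Flange: 230 × 18, A = 4 140 mm², y = 159 mm, Ī = 111 780 mm⁴.
Web: 14 × 150, A = 2 100 mm², y = 75 mm, Ī = 3 937 500 mm⁴.
Hole (subtracted): ⌀6, A = 28.274 mm², y = 159 mm, Ī = 63.617 mm⁴.
Centroid: ȳ = ΣA·y / ΣA = 130.6 mm.
Transfer each piece to the horizontal axis through the centroid using Ī + A·d² with d = y − 130.6:
  flange: d = 28.398 mm → contributes +3 450 446 mm⁴
  web: d = -55.602 mm → contributes +10 429 845 mm⁴
  hole: d = 28.398 mm → contributes −22 865 mm⁴
Total I = 13 857 426 mm⁴.

Ix ≈ 1.39 × 10⁷ mm⁴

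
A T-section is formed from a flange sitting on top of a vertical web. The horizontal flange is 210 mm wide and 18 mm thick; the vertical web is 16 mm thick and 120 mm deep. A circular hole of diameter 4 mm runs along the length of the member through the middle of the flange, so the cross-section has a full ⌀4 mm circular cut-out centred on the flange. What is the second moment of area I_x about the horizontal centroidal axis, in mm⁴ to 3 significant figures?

Treat the section as a set of non-overlapping primitives; coordinates are from the bounding-box lower-left.
Flange: 210 × 18, A = 3 780 mm², y = 129 mm, Ī = 102 060 mm⁴.
Web: 16 × 120, A = 1 920 mm², y = 60 mm, Ī = 2 304 000 mm⁴.
Hole (subtracted): ⌀4, A = 12.566 mm², y = 129 mm, Ī = 12.566 mm⁴.
Centroid: ȳ = ΣA·y / ΣA = 105.71 mm.
Transfer each piece to the horizontal centroidal axis using Ī + A·d² with d = y − 105.71:
  flange: d = 23.293 mm → contributes +2 153 032 mm⁴
  web: d = -45.707 mm → contributes +6 315 049 mm⁴
  hole: d = 23.293 mm → contributes −6830.9 mm⁴
Total I = 8 461 250 mm⁴.

I_x ≈ 8.46 × 10⁶ mm⁴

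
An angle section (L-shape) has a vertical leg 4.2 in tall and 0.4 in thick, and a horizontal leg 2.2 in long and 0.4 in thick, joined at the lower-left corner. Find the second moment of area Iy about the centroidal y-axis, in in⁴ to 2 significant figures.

Iy ≈ 0.83 in⁴

Split into non-overlapping primitives; take the origin at the lower-left of the bounding box.
Vertical leg: 0.4 × 4.2, A = 1.68 in², x = 0.2 in, Ī = 0.0224 in⁴.
Horizontal leg (remainder): 1.8 × 0.4, A = 0.72 in², x = 1.3 in, Ī = 0.1944 in⁴.
Centroid: x̄ = ΣA·x / ΣA = 0.53 in.
Transfer each piece to the centroidal y-axis using Ī + A·d² with d = x − 0.53:
  vertical leg: d = -0.33 in → contributes +0.2054 in⁴
  horizontal leg (remainder): d = 0.77 in → contributes +0.6213 in⁴
Total I = 0.8266 in⁴.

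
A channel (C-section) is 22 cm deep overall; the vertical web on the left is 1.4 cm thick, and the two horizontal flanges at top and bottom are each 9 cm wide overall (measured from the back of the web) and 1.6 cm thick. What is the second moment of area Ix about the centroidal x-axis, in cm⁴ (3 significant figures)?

Treat the section as a set of non-overlapping primitives; coordinates are from the bounding-box lower-left.
Web: 1.4 × 22, A = 30.8 cm², y = 11 cm, Ī = 1242.3 cm⁴.
Top flange (beyond web): 7.6 × 1.6, A = 12.16 cm², y = 21.2 cm, Ī = 2.5941 cm⁴.
Bottom flange (beyond web): 7.6 × 1.6, A = 12.16 cm², y = 0.8 cm, Ī = 2.5941 cm⁴.
By symmetry the centroid is at mid-height, ȳ = 11 cm.
Transfer each piece to the centroidal x-axis using Ī + A·d² with d = y − 11:
  web: d = 0 cm → contributes +1242.3 cm⁴
  top flange (beyond web): d = 10.2 cm → contributes +1267.7 cm⁴
  bottom flange (beyond web): d = -10.2 cm → contributes +1267.7 cm⁴
Total I = 3777.7 cm⁴.

Ix ≈ 3780 cm⁴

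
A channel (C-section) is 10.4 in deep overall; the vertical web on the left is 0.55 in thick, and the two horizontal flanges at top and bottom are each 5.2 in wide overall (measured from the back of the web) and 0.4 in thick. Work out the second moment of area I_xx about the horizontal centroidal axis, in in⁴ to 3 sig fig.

Decompose the section into non-overlapping parts with the origin at the bottom-left of its bounding rectangle.
Web: 0.55 × 10.4, A = 5.72 in², y = 5.2 in, Ī = 51.556 in⁴.
Top flange (beyond web): 4.65 × 0.4, A = 1.86 in², y = 10.2 in, Ī = 0.0248 in⁴.
Bottom flange (beyond web): 4.65 × 0.4, A = 1.86 in², y = 0.2 in, Ī = 0.0248 in⁴.
By symmetry the centroid is at mid-height, ȳ = 5.2 in.
Transfer each piece to the horizontal centroidal axis using Ī + A·d² with d = y − 5.2:
  web: d = 0 in → contributes +51.556 in⁴
  top flange (beyond web): d = 5 in → contributes +46.525 in⁴
  bottom flange (beyond web): d = -5 in → contributes +46.525 in⁴
Total I = 144.61 in⁴.

I_xx ≈ 145 in⁴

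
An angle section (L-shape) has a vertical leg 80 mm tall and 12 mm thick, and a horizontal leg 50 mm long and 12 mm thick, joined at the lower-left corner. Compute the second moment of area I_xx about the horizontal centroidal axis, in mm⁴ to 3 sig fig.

I_xx ≈ 8.75 × 10⁵ mm⁴

Break the section into simple shapes (no overlaps), measuring from the bottom-left corner of the bounding box.
Vertical leg: 12 × 80, A = 960 mm², y = 40 mm, Ī = 512 000 mm⁴.
Horizontal leg (remainder): 38 × 12, A = 456 mm², y = 6 mm, Ī = 5 472 mm⁴.
Centroid: ȳ = ΣA·y / ΣA = 29.051 mm.
Transfer each piece to the horizontal centroidal axis using Ī + A·d² with d = y − 29.051:
  vertical leg: d = 10.949 mm → contributes +627 089 mm⁴
  horizontal leg (remainder): d = -23.051 mm → contributes +247 764 mm⁴
Total I = 874 852 mm⁴.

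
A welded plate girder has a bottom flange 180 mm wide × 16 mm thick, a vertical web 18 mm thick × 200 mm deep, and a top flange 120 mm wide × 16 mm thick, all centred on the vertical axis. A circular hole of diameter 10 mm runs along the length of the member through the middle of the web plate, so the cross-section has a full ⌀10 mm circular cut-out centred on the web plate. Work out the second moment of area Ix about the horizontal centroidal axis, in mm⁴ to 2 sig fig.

Decompose the section into non-overlapping parts with the origin at the bottom-left of its bounding rectangle.
Bottom plate: 180 × 16, A = 2 880 mm², y = 8 mm, Ī = 61 440 mm⁴.
Web plate: 18 × 200, A = 3 600 mm², y = 116 mm, Ī = 12 000 000 mm⁴.
Top plate: 120 × 16, A = 1 920 mm², y = 224 mm, Ī = 40 960 mm⁴.
Hole (subtracted): ⌀10, A = 78.54 mm², y = 116 mm, Ī = 490.9 mm⁴.
Centroid: ȳ = ΣA·y / ΣA = 103.5 mm.
Transfer each piece to the horizontal centroidal axis using Ī + A·d² with d = y − 103.5:
  bottom plate: d = -95.54 mm → contributes +26 350 125 mm⁴
  web plate: d = 12.46 mm → contributes +12 558 848 mm⁴
  top plate: d = 120.5 mm → contributes +27 901 034 mm⁴
  hole: d = 12.46 mm → contributes −12 683 mm⁴
Total I = 66 797 324 mm⁴.

Ix ≈ 6.7 × 10⁷ mm⁴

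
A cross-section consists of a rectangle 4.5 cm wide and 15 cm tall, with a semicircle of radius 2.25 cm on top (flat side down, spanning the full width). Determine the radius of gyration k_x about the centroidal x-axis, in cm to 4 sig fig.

Break the section into simple shapes (no overlaps), measuring from the bottom-left corner of the bounding box.
Rectangular body: 4.5 × 15, A = 67.5 cm², y = 7.5 cm, Ī = 1265.63 cm⁴.
Semicircular cap: semicircle r = 2.25, A = 7.95216 cm², y = 15.9549 cm, Ī = 2.81295 cm⁴.
Centroid: ȳ = ΣA·y / ΣA = 8.39109 cm.
Transfer each piece to the centroidal x-axis using Ī + A·d² with d = y − 8.39109:
  rectangular body: d = -0.891093 cm → contributes +1319.22 cm⁴
  semicircular cap: d = 7.56384 cm → contributes +457.769 cm⁴
Total I = 1776.99 cm⁴.
Radius of gyration: k = √(I/A) = √(1776.99 / 75.4522) = 4.85296 cm.

k_x ≈ 4.853 cm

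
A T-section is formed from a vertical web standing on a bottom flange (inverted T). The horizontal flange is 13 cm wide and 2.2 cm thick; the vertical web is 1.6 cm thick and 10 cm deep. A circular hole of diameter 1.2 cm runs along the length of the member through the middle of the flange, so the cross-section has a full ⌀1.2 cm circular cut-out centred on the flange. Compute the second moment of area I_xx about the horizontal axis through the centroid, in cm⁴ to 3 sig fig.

Split into non-overlapping primitives; take the origin at the lower-left of the bounding box.
Flange: 13 × 2.2, A = 28.6 cm², y = 1.1 cm, Ī = 11.535 cm⁴.
Web: 1.6 × 10, A = 16 cm², y = 7.2 cm, Ī = 133.33 cm⁴.
Hole (subtracted): ⌀1.2, A = 1.131 cm², y = 1.1 cm, Ī = 0.10179 cm⁴.
Centroid: ȳ = ΣA·y / ΣA = 3.3453 cm.
Transfer each piece to the horizontal axis through the centroid using Ī + A·d² with d = y − 3.3453:
  flange: d = -2.2453 cm → contributes +155.72 cm⁴
  web: d = 3.8547 cm → contributes +371.08 cm⁴
  hole: d = -2.2453 cm → contributes −5.8033 cm⁴
Total I = 520.99 cm⁴.

I_xx ≈ 521 cm⁴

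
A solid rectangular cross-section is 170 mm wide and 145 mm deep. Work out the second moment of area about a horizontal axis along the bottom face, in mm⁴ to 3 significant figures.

I_base ≈ 1.73 × 10⁸ mm⁴

The section: 170 × 145, A = 24 650 mm², y = 72.5 mm, Ī = 43 188 854 mm⁴.
Transfer it to a horizontal axis along the bottom face using Ī + A·d² with d = y − 0:
  the section: d = 72.5 mm → contributes +172 755 417 mm⁴
Total I = 172 755 417 mm⁴.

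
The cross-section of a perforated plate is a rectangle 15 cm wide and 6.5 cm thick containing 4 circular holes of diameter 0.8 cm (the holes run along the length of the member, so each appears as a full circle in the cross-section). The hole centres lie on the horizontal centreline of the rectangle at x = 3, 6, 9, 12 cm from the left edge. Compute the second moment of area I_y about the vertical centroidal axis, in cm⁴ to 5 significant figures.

I_y ≈ 1805.4 cm⁴

Split into non-overlapping primitives; take the origin at the lower-left of the bounding box.
Plate: 15 × 6.5, A = 97.5 cm², x = 7.5 cm, Ī = 1828.125 cm⁴.
Hole 1 (subtracted): ⌀0.8, A = 0.5026548 cm², x = 3 cm, Ī = 0.02010619 cm⁴.
Hole 2 (subtracted): ⌀0.8, A = 0.5026548 cm², x = 6 cm, Ī = 0.02010619 cm⁴.
Hole 3 (subtracted): ⌀0.8, A = 0.5026548 cm², x = 9 cm, Ī = 0.02010619 cm⁴.
Hole 4 (subtracted): ⌀0.8, A = 0.5026548 cm², x = 12 cm, Ī = 0.02010619 cm⁴.
By symmetry the centroid is at mid-width, x̄ = 7.5 cm.
Transfer each piece to the vertical centroidal axis using Ī + A·d² with d = x − 7.5:
  plate: d = 0 cm → contributes +1828.125 cm⁴
  hole 1: d = -4.5 cm → contributes −10.19887 cm⁴
  hole 2: d = -1.5 cm → contributes −1.15108 cm⁴
  hole 3: d = 1.5 cm → contributes −1.15108 cm⁴
  hole 4: d = 4.5 cm → contributes −10.19887 cm⁴
Total I = 1805.425 cm⁴.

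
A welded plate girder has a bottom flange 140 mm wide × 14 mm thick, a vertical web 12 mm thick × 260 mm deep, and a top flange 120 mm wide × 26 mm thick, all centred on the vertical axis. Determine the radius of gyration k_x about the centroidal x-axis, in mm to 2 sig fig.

Treat the section as a set of non-overlapping primitives; coordinates are from the bounding-box lower-left.
Bottom plate: 140 × 14, A = 1 960 mm², y = 7 mm, Ī = 32 013 mm⁴.
Web plate: 12 × 260, A = 3 120 mm², y = 144 mm, Ī = 17 576 000 mm⁴.
Top plate: 120 × 26, A = 3 120 mm², y = 287 mm, Ī = 175 760 mm⁴.
Centroid: ȳ = ΣA·y / ΣA = 165.7 mm.
Transfer each piece to the centroidal x-axis using Ī + A·d² with d = y − 165.7:
  bottom plate: d = -158.7 mm → contributes +49 373 208 mm⁴
  web plate: d = -21.66 mm → contributes +19 040 227 mm⁴
  top plate: d = 121.3 mm → contributes +46 110 169 mm⁴
Total I = 114 523 604 mm⁴.
Radius of gyration: k = √(I/A) = √(114 523 604 / 8 200) = 118.2 mm.

k_x ≈ 120 mm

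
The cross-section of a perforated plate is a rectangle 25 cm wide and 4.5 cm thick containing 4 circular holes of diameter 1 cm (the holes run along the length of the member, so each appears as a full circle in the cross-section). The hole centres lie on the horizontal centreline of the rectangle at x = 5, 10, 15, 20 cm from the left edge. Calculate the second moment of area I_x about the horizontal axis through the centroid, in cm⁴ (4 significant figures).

I_x ≈ 189.6 cm⁴

Treat the section as a set of non-overlapping primitives; coordinates are from the bounding-box lower-left.
Plate: 25 × 4.5, A = 112.5 cm², y = 2.25 cm, Ī = 189.844 cm⁴.
Hole 1 (subtracted): ⌀1, A = 0.785398 cm², y = 2.25 cm, Ī = 0.0490874 cm⁴.
Hole 2 (subtracted): ⌀1, A = 0.785398 cm², y = 2.25 cm, Ī = 0.0490874 cm⁴.
Hole 3 (subtracted): ⌀1, A = 0.785398 cm², y = 2.25 cm, Ī = 0.0490874 cm⁴.
Hole 4 (subtracted): ⌀1, A = 0.785398 cm², y = 2.25 cm, Ī = 0.0490874 cm⁴.
By symmetry the centroid is at mid-height, ȳ = 2.25 cm.
All pieces are centred on the horizontal axis through the centroid, so I = ΣĪ (holes subtracted) = 189.647 cm⁴.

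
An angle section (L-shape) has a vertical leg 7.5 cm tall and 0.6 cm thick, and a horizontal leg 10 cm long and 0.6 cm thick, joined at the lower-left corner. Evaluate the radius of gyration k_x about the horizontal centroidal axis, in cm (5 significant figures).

k_x ≈ 2.2439 cm

Break the section into simple shapes (no overlaps), measuring from the bottom-left corner of the bounding box.
Vertical leg: 0.6 × 7.5, A = 4.5 cm², y = 3.75 cm, Ī = 21.09375 cm⁴.
Horizontal leg (remainder): 9.4 × 0.6, A = 5.64 cm², y = 0.3 cm, Ī = 0.1692 cm⁴.
Centroid: ȳ = ΣA·y / ΣA = 1.831065 cm.
Transfer each piece to the horizontal centroidal axis using Ī + A·d² with d = y − 1.831065:
  vertical leg: d = 1.918935 cm → contributes +37.66415 cm⁴
  horizontal leg (remainder): d = -1.531065 cm → contributes +13.39026 cm⁴
Total I = 51.05441 cm⁴.
Radius of gyration: k = √(I/A) = √(51.05441 / 10.14) = 2.24387 cm.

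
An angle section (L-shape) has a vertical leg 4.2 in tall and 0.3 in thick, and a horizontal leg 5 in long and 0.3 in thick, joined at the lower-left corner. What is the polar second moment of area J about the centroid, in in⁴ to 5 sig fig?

J ≈ 11.157 in⁴

Treat the section as a set of non-overlapping primitives; coordinates are from the bounding-box lower-left.
Vertical leg: 0.3 × 4.2, A = 1.26 in², y = 2.1 in, Ī = 1.8522 in⁴.
Horizontal leg (remainder): 4.7 × 0.3, A = 1.41 in², y = 0.15 in, Ī = 0.010575 in⁴.
Centroid: ȳ = ΣA·y / ΣA = 1.070225 in.
Transfer each piece to the centroidal x-axis using Ī + A·d² with d = y − 1.070225:
  vertical leg: d = 1.029775 in → contributes +3.188351 in⁴
  horizontal leg (remainder): d = -0.9202247 in → contributes +1.204582 in⁴
Total I = 4.392933 in⁴.
For the y-axis: x̄ = 1.470225 in.
Repeating about the centroidal y-axis gives I_y = 6.763733 in⁴.
Polar second moment: J = I_x + I_y = 11.15667 in⁴.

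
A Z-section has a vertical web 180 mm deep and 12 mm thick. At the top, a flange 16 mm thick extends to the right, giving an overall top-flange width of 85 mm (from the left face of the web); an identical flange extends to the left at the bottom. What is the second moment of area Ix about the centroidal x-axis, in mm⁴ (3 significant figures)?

Break the section into simple shapes (no overlaps), measuring from the bottom-left corner of the bounding box.
Web: 12 × 180, A = 2 160 mm², y = 90 mm, Ī = 5 832 000 mm⁴.
Top flange (beyond web): 73 × 16, A = 1 168 mm², y = 172 mm, Ī = 24 917 mm⁴.
Bottom flange (beyond web): 73 × 16, A = 1 168 mm², y = 8 mm, Ī = 24 917 mm⁴.
Centroid: ȳ = ΣA·y / ΣA = 90 mm.
Transfer each piece to the centroidal x-axis using Ī + A·d² with d = y − 90:
  web: d = 0 mm → contributes +5 832 000 mm⁴
  top flange (beyond web): d = 82 mm → contributes +7 878 549 mm⁴
  bottom flange (beyond web): d = -82 mm → contributes +7 878 549 mm⁴
Total I = 21 589 099 mm⁴.

Ix ≈ 2.16 × 10⁷ mm⁴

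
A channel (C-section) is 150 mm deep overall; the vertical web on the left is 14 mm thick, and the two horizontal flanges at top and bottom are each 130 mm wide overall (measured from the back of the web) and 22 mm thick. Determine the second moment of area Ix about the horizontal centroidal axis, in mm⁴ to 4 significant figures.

Ix ≈ 2.505 × 10⁷ mm⁴

Break the section into simple shapes (no overlaps), measuring from the bottom-left corner of the bounding box.
Web: 14 × 150, A = 2 100 mm², y = 75 mm, Ī = 3 937 500 mm⁴.
Top flange (beyond web): 116 × 22, A = 2 552 mm², y = 139 mm, Ī = 102 931 mm⁴.
Bottom flange (beyond web): 116 × 22, A = 2 552 mm², y = 11 mm, Ī = 102 931 mm⁴.
By symmetry the centroid is at mid-height, ȳ = 75 mm.
Transfer each piece to the horizontal centroidal axis using Ī + A·d² with d = y − 75:
  web: d = 0 mm → contributes +3 937 500 mm⁴
  top flange (beyond web): d = 64 mm → contributes +10 555 923 mm⁴
  bottom flange (beyond web): d = -64 mm → contributes +10 555 923 mm⁴
Total I = 25 049 345 mm⁴.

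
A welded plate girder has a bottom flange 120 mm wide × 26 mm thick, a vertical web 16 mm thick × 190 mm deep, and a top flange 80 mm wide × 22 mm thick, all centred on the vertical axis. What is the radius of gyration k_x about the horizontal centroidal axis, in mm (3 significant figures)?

Break the section into simple shapes (no overlaps), measuring from the bottom-left corner of the bounding box.
Bottom plate: 120 × 26, A = 3 120 mm², y = 13 mm, Ī = 175 760 mm⁴.
Web plate: 16 × 190, A = 3 040 mm², y = 121 mm, Ī = 9 145 333 mm⁴.
Top plate: 80 × 22, A = 1 760 mm², y = 227 mm, Ī = 70 987 mm⁴.
Centroid: ȳ = ΣA·y / ΣA = 102.01 mm.
Transfer each piece to the horizontal centroidal axis using Ī + A·d² with d = y − 102.01:
  bottom plate: d = -89.01 mm → contributes +24 894 890 mm⁴
  web plate: d = 18.99 mm → contributes +10 241 607 mm⁴
  top plate: d = 124.99 mm → contributes +27 566 542 mm⁴
Total I = 62 703 039 mm⁴.
Radius of gyration: k = √(I/A) = √(62 703 039 / 7 920) = 88.978 mm.

k_x ≈ 89.0 mm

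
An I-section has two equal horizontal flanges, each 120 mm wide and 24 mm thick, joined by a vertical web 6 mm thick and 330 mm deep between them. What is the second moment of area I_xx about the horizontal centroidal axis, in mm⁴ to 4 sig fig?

I_xx ≈ 1.987 × 10⁸ mm⁴

Decompose the section into non-overlapping parts with the origin at the bottom-left of its bounding rectangle.
Bottom flange: 120 × 24, A = 2 880 mm², y = 12 mm, Ī = 138 240 mm⁴.
Web: 6 × 330, A = 1 980 mm², y = 189 mm, Ī = 17 968 500 mm⁴.
Top flange: 120 × 24, A = 2 880 mm², y = 366 mm, Ī = 138 240 mm⁴.
By symmetry the centroid is at mid-height, ȳ = 189 mm.
Transfer each piece to the horizontal centroidal axis using Ī + A·d² with d = y − 189:
  bottom flange: d = -177 mm → contributes +90 365 760 mm⁴
  web: d = 0 mm → contributes +17 968 500 mm⁴
  top flange: d = 177 mm → contributes +90 365 760 mm⁴
Total I = 198 700 020 mm⁴.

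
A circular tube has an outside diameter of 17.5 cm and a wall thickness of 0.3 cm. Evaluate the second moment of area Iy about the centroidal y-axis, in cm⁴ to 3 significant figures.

Iy ≈ 600 cm⁴

Break the section into simple shapes (no overlaps), measuring from the bottom-left corner of the bounding box.
Outer circle: ⌀17.5, A = 240.53 cm², x = 8.75 cm, Ī = 4603.9 cm⁴.
Bore (subtracted): ⌀16.9, A = 224.32 cm², x = 8.75 cm, Ī = 4004.2 cm⁴.
By symmetry the centroid is at mid-width, x̄ = 8.75 cm.
All pieces are centred on the centroidal y-axis, so I = ΣĪ (holes subtracted) = 599.65 cm⁴.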